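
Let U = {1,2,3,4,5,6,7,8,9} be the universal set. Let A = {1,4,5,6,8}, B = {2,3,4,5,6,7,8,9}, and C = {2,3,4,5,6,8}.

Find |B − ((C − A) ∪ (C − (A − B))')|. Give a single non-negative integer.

C − A = {2,3}
A − B = {1}
C − (A − B) = {2,3,4,5,6,8}
(C − (A − B))' = {1,7,9}
(C − A) ∪ (C − (A − B))' = {1,2,3,7,9}
B − ((C − A) ∪ (C − (A − B))') = {4,5,6,8}
|B − ((C − A) ∪ (C − (A − B))')| = 4

4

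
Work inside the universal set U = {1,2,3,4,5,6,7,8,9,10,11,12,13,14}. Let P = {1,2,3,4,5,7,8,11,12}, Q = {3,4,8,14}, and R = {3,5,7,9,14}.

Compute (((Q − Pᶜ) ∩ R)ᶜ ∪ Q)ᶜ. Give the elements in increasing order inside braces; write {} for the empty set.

{}

Pᶜ = {6,9,10,13,14}
Q − Pᶜ = {3,4,8}
(Q − Pᶜ) ∩ R = {3}
((Q − Pᶜ) ∩ R)ᶜ = {1,2,4,5,6,7,8,9,10,11,12,13,14}
((Q − Pᶜ) ∩ R)ᶜ ∪ Q = {1,2,3,4,5,6,7,8,9,10,11,12,13,14}
(((Q − Pᶜ) ∩ R)ᶜ ∪ Q)ᶜ = {}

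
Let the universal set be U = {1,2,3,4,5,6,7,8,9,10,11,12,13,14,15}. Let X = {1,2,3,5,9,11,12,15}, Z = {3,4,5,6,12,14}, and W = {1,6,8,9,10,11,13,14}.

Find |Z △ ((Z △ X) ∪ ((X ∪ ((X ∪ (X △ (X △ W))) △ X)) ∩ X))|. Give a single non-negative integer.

5

Z △ X = {1,2,4,6,9,11,14,15}
X △ W = {2,3,5,6,8,10,12,13,14,15}
X △ (X △ W) = {1,6,8,9,10,11,13,14}
X ∪ (X △ (X △ W)) = {1,2,3,5,6,8,9,10,11,12,13,14,15}
(X ∪ (X △ (X △ W))) △ X = {6,8,10,13,14}
X ∪ ((X ∪ (X △ (X △ W))) △ X) = {1,2,3,5,6,8,9,10,11,12,13,14,15}
(X ∪ ((X ∪ (X △ (X △ W))) △ X)) ∩ X = {1,2,3,5,9,11,12,15}
(Z △ X) ∪ ((X ∪ ((X ∪ (X △ (X △ W))) △ X)) ∩ X) = {1,2,3,4,5,6,9,11,12,14,15}
Z △ ((Z △ X) ∪ ((X ∪ ((X ∪ (X △ (X △ W))) △ X)) ∩ X)) = {1,2,9,11,15}
|Z △ ((Z △ X) ∪ ((X ∪ ((X ∪ (X △ (X △ W))) △ X)) ∩ X))| = 5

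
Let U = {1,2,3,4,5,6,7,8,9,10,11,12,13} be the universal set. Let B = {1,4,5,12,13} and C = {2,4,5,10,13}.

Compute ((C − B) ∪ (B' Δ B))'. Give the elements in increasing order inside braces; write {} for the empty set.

C − B = {2,10}
B' = {2,3,6,7,8,9,10,11}
B' Δ B = {1,2,3,4,5,6,7,8,9,10,11,12,13}
(C − B) ∪ (B' Δ B) = {1,2,3,4,5,6,7,8,9,10,11,12,13}
((C − B) ∪ (B' Δ B))' = {}

{}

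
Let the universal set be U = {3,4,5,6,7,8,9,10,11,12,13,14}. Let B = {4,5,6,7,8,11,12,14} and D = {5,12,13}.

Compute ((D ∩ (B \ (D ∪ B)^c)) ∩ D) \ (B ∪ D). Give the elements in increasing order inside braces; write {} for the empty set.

D ∪ B = {4,5,6,7,8,11,12,13,14}
(D ∪ B)^c = {3,9,10}
B \ (D ∪ B)^c = {4,5,6,7,8,11,12,14}
D ∩ (B \ (D ∪ B)^c) = {5,12}
(D ∩ (B \ (D ∪ B)^c)) ∩ D = {5,12}
B ∪ D = {4,5,6,7,8,11,12,13,14}
((D ∩ (B \ (D ∪ B)^c)) ∩ D) \ (B ∪ D) = {}

{}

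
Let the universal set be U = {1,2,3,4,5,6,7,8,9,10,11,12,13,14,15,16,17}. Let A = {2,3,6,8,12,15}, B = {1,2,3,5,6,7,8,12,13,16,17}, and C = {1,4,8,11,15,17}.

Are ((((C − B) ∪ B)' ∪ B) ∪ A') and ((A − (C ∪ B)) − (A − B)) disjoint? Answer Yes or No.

Yes

C − B = {4,11,15}
(C − B) ∪ B = {1,2,3,4,5,6,7,8,11,12,13,15,16,17}
((C − B) ∪ B)' = {9,10,14}
((C − B) ∪ B)' ∪ B = {1,2,3,5,6,7,8,9,10,12,13,14,16,17}
A' = {1,4,5,7,9,10,11,13,14,16,17}
(((C − B) ∪ B)' ∪ B) ∪ A' = {1,2,3,4,5,6,7,8,9,10,11,12,13,14,16,17}
C ∪ B = {1,2,3,4,5,6,7,8,11,12,13,15,16,17}
A − (C ∪ B) = {}
A − B = {15}
(A − (C ∪ B)) − (A − B) = {}
{1,2,3,4,5,6,7,8,9,10,11,12,13,14,16,17} and {} share no elements.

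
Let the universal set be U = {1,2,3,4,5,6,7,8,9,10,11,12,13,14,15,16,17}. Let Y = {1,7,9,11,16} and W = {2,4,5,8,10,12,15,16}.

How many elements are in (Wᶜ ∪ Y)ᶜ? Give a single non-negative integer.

Wᶜ = {1,3,6,7,9,11,13,14,17}
Wᶜ ∪ Y = {1,3,6,7,9,11,13,14,16,17}
(Wᶜ ∪ Y)ᶜ = {2,4,5,8,10,12,15}
|(Wᶜ ∪ Y)ᶜ| = 7

7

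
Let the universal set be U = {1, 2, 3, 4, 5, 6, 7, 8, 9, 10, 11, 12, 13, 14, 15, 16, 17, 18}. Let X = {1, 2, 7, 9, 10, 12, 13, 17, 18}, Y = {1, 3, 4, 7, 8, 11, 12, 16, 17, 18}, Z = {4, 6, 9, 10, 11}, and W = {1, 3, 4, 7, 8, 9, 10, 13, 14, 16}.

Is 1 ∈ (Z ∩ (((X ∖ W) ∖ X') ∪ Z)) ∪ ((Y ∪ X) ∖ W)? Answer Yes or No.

No

1 ∈ X and 1 ∈ W, so 1 ∉ X ∖ W
1 ∈ X, so 1 ∉ X'
1 ∉ (X ∖ W) and 1 ∉ X', so 1 ∉ (X ∖ W) ∖ X'
1 ∉ ((X ∖ W) ∖ X') and 1 ∉ Z, so 1 ∉ ((X ∖ W) ∖ X') ∪ Z
1 ∉ Z and 1 ∉ (((X ∖ W) ∖ X') ∪ Z), so 1 ∉ Z ∩ (((X ∖ W) ∖ X') ∪ Z)
1 ∈ Y and 1 ∈ X, so 1 ∈ Y ∪ X
1 ∈ (Y ∪ X) and 1 ∈ W, so 1 ∉ (Y ∪ X) ∖ W
1 ∉ (Z ∩ (((X ∖ W) ∖ X') ∪ Z)) and 1 ∉ ((Y ∪ X) ∖ W), so 1 ∉ (Z ∩ (((X ∖ W) ∖ X') ∪ Z)) ∪ ((Y ∪ X) ∖ W)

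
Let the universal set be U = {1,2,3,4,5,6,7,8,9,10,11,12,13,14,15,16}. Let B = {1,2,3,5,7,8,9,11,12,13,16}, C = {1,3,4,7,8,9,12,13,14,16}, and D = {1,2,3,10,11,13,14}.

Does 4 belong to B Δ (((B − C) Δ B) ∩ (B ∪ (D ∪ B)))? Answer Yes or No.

No

4 ∉ B and 4 ∈ C, so 4 ∉ B − C
4 ∉ (B − C) and 4 ∉ B, so 4 ∉ (B − C) Δ B
4 ∉ D and 4 ∉ B, so 4 ∉ D ∪ B
4 ∉ B and 4 ∉ (D ∪ B), so 4 ∉ B ∪ (D ∪ B)
4 ∉ ((B − C) Δ B) and 4 ∉ (B ∪ (D ∪ B)), so 4 ∉ ((B − C) Δ B) ∩ (B ∪ (D ∪ B))
4 ∉ B and 4 ∉ (((B − C) Δ B) ∩ (B ∪ (D ∪ B))), so 4 ∉ B Δ (((B − C) Δ B) ∩ (B ∪ (D ∪ B)))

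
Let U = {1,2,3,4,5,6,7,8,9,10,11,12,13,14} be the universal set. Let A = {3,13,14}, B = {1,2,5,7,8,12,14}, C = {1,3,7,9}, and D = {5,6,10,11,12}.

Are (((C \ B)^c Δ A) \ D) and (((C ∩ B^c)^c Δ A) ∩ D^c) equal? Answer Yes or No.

Yes

C \ B = {3,9}
(C \ B)^c = {1,2,4,5,6,7,8,10,11,12,13,14}
(C \ B)^c Δ A = {1,2,3,4,5,6,7,8,10,11,12}
((C \ B)^c Δ A) \ D = {1,2,3,4,7,8}
B^c = {3,4,6,9,10,11,13}
C ∩ B^c = {3,9}
(C ∩ B^c)^c = {1,2,4,5,6,7,8,10,11,12,13,14}
(C ∩ B^c)^c Δ A = {1,2,3,4,5,6,7,8,10,11,12}
D^c = {1,2,3,4,7,8,9,13,14}
((C ∩ B^c)^c Δ A) ∩ D^c = {1,2,3,4,7,8}
Both equal {1,2,3,4,7,8}, so ((C \ B)^c Δ A) \ D = ((C ∩ B^c)^c Δ A) ∩ D^c.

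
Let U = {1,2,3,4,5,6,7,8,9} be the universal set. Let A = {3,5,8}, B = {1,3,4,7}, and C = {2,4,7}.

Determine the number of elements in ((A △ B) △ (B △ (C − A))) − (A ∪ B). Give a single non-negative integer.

1

A △ B = {1,4,5,7,8}
C − A = {2,4,7}
B △ (C − A) = {1,2,3}
(A △ B) △ (B △ (C − A)) = {2,3,4,5,7,8}
A ∪ B = {1,3,4,5,7,8}
((A △ B) △ (B △ (C − A))) − (A ∪ B) = {2}
|((A △ B) △ (B △ (C − A))) − (A ∪ B)| = 1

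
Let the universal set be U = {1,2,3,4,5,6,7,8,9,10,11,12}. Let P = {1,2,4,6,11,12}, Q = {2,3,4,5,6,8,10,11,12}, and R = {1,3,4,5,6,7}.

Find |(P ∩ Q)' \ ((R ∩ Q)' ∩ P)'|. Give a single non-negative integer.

P ∩ Q = {2,4,6,11,12}
(P ∩ Q)' = {1,3,5,7,8,9,10}
R ∩ Q = {3,4,5,6}
(R ∩ Q)' = {1,2,7,8,9,10,11,12}
(R ∩ Q)' ∩ P = {1,2,11,12}
((R ∩ Q)' ∩ P)' = {3,4,5,6,7,8,9,10}
(P ∩ Q)' \ ((R ∩ Q)' ∩ P)' = {1}
|(P ∩ Q)' \ ((R ∩ Q)' ∩ P)'| = 1

1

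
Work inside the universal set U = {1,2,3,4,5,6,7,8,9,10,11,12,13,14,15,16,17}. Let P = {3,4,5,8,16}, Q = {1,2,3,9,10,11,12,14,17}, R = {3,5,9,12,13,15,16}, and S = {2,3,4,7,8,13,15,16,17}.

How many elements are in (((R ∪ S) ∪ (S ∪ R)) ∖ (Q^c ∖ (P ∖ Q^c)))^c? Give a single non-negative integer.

12

R ∪ S = {2,3,4,5,7,8,9,12,13,15,16,17}
S ∪ R = {2,3,4,5,7,8,9,12,13,15,16,17}
(R ∪ S) ∪ (S ∪ R) = {2,3,4,5,7,8,9,12,13,15,16,17}
Q^c = {4,5,6,7,8,13,15,16}
P ∖ Q^c = {3}
Q^c ∖ (P ∖ Q^c) = {4,5,6,7,8,13,15,16}
((R ∪ S) ∪ (S ∪ R)) ∖ (Q^c ∖ (P ∖ Q^c)) = {2,3,9,12,17}
(((R ∪ S) ∪ (S ∪ R)) ∖ (Q^c ∖ (P ∖ Q^c)))^c = {1,4,5,6,7,8,10,11,13,14,15,16}
|(((R ∪ S) ∪ (S ∪ R)) ∖ (Q^c ∖ (P ∖ Q^c)))^c| = 12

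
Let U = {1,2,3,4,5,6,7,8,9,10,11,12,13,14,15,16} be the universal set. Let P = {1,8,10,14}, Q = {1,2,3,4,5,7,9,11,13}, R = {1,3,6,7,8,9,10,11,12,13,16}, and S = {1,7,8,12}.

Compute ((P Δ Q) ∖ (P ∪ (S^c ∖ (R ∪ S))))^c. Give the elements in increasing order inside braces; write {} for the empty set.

{1,2,4,5,6,8,10,12,14,15,16}

P Δ Q = {2,3,4,5,7,8,9,10,11,13,14}
S^c = {2,3,4,5,6,9,10,11,13,14,15,16}
R ∪ S = {1,3,6,7,8,9,10,11,12,13,16}
S^c ∖ (R ∪ S) = {2,4,5,14,15}
P ∪ (S^c ∖ (R ∪ S)) = {1,2,4,5,8,10,14,15}
(P Δ Q) ∖ (P ∪ (S^c ∖ (R ∪ S))) = {3,7,9,11,13}
((P Δ Q) ∖ (P ∪ (S^c ∖ (R ∪ S))))^c = {1,2,4,5,6,8,10,12,14,15,16}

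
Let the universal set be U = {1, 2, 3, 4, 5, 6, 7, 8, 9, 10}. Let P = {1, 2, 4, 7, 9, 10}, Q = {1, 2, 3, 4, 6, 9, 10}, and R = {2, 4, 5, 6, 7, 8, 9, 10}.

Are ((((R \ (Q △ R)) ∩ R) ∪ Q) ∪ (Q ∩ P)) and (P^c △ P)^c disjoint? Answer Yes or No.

Q △ R = {1, 3, 5, 7, 8}
R \ (Q △ R) = {2, 4, 6, 9, 10}
(R \ (Q △ R)) ∩ R = {2, 4, 6, 9, 10}
((R \ (Q △ R)) ∩ R) ∪ Q = {1, 2, 3, 4, 6, 9, 10}
Q ∩ P = {1, 2, 4, 9, 10}
(((R \ (Q △ R)) ∩ R) ∪ Q) ∪ (Q ∩ P) = {1, 2, 3, 4, 6, 9, 10}
P^c = {3, 5, 6, 8}
P^c △ P = {1, 2, 3, 4, 5, 6, 7, 8, 9, 10}
(P^c △ P)^c = {}
{1, 2, 3, 4, 6, 9, 10} and {} share no elements.

Yes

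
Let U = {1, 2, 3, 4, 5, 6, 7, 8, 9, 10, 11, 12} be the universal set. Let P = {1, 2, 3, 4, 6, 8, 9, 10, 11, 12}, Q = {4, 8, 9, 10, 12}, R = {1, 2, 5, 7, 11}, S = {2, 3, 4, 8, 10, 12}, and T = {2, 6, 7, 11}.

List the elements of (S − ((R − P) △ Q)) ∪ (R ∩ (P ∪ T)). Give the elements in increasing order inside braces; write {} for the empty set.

{1, 2, 3, 7, 11}

R − P = {5, 7}
(R − P) △ Q = {4, 5, 7, 8, 9, 10, 12}
S − ((R − P) △ Q) = {2, 3}
P ∪ T = {1, 2, 3, 4, 6, 7, 8, 9, 10, 11, 12}
R ∩ (P ∪ T) = {1, 2, 7, 11}
(S − ((R − P) △ Q)) ∪ (R ∩ (P ∪ T)) = {1, 2, 3, 7, 11}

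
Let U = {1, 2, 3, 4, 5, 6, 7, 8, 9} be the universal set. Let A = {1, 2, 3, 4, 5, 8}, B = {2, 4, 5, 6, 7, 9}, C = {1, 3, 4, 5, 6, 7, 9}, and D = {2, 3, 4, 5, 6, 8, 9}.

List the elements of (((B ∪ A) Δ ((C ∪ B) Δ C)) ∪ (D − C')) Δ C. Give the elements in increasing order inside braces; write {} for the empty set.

B ∪ A = {1, 2, 3, 4, 5, 6, 7, 8, 9}
C ∪ B = {1, 2, 3, 4, 5, 6, 7, 9}
(C ∪ B) Δ C = {2}
(B ∪ A) Δ ((C ∪ B) Δ C) = {1, 3, 4, 5, 6, 7, 8, 9}
C' = {2, 8}
D − C' = {3, 4, 5, 6, 9}
((B ∪ A) Δ ((C ∪ B) Δ C)) ∪ (D − C') = {1, 3, 4, 5, 6, 7, 8, 9}
(((B ∪ A) Δ ((C ∪ B) Δ C)) ∪ (D − C')) Δ C = {8}

{8}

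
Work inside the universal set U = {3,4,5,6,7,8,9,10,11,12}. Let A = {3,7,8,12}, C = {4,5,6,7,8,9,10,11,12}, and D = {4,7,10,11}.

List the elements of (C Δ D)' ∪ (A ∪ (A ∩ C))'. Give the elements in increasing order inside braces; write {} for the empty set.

C Δ D = {5,6,8,9,12}
(C Δ D)' = {3,4,7,10,11}
A ∩ C = {7,8,12}
A ∪ (A ∩ C) = {3,7,8,12}
(A ∪ (A ∩ C))' = {4,5,6,9,10,11}
(C Δ D)' ∪ (A ∪ (A ∩ C))' = {3,4,5,6,7,9,10,11}

{3,4,5,6,7,9,10,11}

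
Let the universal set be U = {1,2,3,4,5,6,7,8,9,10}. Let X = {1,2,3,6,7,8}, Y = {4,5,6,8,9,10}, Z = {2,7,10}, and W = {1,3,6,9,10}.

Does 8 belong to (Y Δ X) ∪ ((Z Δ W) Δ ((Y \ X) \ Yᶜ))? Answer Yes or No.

No

8 ∈ Y and 8 ∈ X, so 8 ∉ Y Δ X
8 ∉ Z and 8 ∉ W, so 8 ∉ Z Δ W
8 ∈ Y and 8 ∈ X, so 8 ∉ Y \ X
8 ∈ Y, so 8 ∉ Yᶜ
8 ∉ (Y \ X) and 8 ∉ Yᶜ, so 8 ∉ (Y \ X) \ Yᶜ
8 ∉ (Z Δ W) and 8 ∉ ((Y \ X) \ Yᶜ), so 8 ∉ (Z Δ W) Δ ((Y \ X) \ Yᶜ)
8 ∉ (Y Δ X) and 8 ∉ ((Z Δ W) Δ ((Y \ X) \ Yᶜ)), so 8 ∉ (Y Δ X) ∪ ((Z Δ W) Δ ((Y \ X) \ Yᶜ))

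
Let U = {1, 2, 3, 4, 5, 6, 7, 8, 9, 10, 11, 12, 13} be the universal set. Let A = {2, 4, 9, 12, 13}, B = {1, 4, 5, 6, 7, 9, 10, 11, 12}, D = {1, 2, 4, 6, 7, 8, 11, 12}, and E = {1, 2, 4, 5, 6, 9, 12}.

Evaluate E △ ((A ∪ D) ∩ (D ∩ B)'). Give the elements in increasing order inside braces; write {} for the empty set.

A ∪ D = {1, 2, 4, 6, 7, 8, 9, 11, 12, 13}
D ∩ B = {1, 4, 6, 7, 11, 12}
(D ∩ B)' = {2, 3, 5, 8, 9, 10, 13}
(A ∪ D) ∩ (D ∩ B)' = {2, 8, 9, 13}
E △ ((A ∪ D) ∩ (D ∩ B)') = {1, 4, 5, 6, 8, 12, 13}

{1, 4, 5, 6, 8, 12, 13}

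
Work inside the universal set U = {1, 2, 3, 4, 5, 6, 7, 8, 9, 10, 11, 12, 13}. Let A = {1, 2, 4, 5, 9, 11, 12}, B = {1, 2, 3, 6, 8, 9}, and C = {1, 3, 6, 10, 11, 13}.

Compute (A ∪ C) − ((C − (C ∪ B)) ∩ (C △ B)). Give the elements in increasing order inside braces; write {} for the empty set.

{1, 2, 3, 4, 5, 6, 9, 10, 11, 12, 13}

A ∪ C = {1, 2, 3, 4, 5, 6, 9, 10, 11, 12, 13}
C ∪ B = {1, 2, 3, 6, 8, 9, 10, 11, 13}
C − (C ∪ B) = {}
C △ B = {2, 8, 9, 10, 11, 13}
(C − (C ∪ B)) ∩ (C △ B) = {}
(A ∪ C) − ((C − (C ∪ B)) ∩ (C △ B)) = {1, 2, 3, 4, 5, 6, 9, 10, 11, 12, 13}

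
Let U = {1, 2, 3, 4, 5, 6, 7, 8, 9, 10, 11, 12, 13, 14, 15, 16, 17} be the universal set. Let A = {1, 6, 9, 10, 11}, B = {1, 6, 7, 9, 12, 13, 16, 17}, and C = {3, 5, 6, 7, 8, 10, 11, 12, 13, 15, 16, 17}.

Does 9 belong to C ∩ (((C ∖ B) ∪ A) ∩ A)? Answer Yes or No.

9 ∉ C and 9 ∈ B, so 9 ∉ C ∖ B
9 ∉ (C ∖ B) and 9 ∈ A, so 9 ∈ (C ∖ B) ∪ A
9 ∈ ((C ∖ B) ∪ A) and 9 ∈ A, so 9 ∈ ((C ∖ B) ∪ A) ∩ A
9 ∉ C and 9 ∈ (((C ∖ B) ∪ A) ∩ A), so 9 ∉ C ∩ (((C ∖ B) ∪ A) ∩ A)

No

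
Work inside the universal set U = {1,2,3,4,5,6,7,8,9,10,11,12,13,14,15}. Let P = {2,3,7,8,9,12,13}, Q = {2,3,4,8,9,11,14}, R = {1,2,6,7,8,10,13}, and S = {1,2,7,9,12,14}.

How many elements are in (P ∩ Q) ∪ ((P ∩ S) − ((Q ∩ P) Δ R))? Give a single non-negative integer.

P ∩ Q = {2,3,8,9}
P ∩ S = {2,7,9,12}
Q ∩ P = {2,3,8,9}
(Q ∩ P) Δ R = {1,3,6,7,9,10,13}
(P ∩ S) − ((Q ∩ P) Δ R) = {2,12}
(P ∩ Q) ∪ ((P ∩ S) − ((Q ∩ P) Δ R)) = {2,3,8,9,12}
|(P ∩ Q) ∪ ((P ∩ S) − ((Q ∩ P) Δ R))| = 5

5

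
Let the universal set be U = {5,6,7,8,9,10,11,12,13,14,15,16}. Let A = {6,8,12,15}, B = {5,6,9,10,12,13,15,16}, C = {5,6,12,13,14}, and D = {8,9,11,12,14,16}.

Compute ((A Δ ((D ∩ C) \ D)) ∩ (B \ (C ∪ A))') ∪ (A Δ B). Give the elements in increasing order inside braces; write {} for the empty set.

D ∩ C = {12,14}
(D ∩ C) \ D = {}
A Δ ((D ∩ C) \ D) = {6,8,12,15}
C ∪ A = {5,6,8,12,13,14,15}
B \ (C ∪ A) = {9,10,16}
(B \ (C ∪ A))' = {5,6,7,8,11,12,13,14,15}
(A Δ ((D ∩ C) \ D)) ∩ (B \ (C ∪ A))' = {6,8,12,15}
A Δ B = {5,8,9,10,13,16}
((A Δ ((D ∩ C) \ D)) ∩ (B \ (C ∪ A))') ∪ (A Δ B) = {5,6,8,9,10,12,13,15,16}

{5,6,8,9,10,12,13,15,16}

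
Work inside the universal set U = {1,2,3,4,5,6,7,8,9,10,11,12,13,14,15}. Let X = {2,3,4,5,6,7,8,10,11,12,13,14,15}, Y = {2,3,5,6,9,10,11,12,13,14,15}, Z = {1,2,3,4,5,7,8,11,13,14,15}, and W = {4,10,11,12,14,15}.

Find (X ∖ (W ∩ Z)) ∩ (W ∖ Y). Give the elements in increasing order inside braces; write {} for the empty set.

{}

W ∩ Z = {4,11,14,15}
X ∖ (W ∩ Z) = {2,3,5,6,7,8,10,12,13}
W ∖ Y = {4}
(X ∖ (W ∩ Z)) ∩ (W ∖ Y) = {}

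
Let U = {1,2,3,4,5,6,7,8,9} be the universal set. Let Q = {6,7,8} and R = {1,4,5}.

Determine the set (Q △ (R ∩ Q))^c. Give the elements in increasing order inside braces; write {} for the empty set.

R ∩ Q = {}
Q △ (R ∩ Q) = {6,7,8}
(Q △ (R ∩ Q))^c = {1,2,3,4,5,9}

{1,2,3,4,5,9}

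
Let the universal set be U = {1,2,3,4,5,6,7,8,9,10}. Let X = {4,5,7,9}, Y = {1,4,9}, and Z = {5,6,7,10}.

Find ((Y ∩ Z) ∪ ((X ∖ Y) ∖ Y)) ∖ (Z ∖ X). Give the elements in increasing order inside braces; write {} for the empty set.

Y ∩ Z = {}
X ∖ Y = {5,7}
(X ∖ Y) ∖ Y = {5,7}
(Y ∩ Z) ∪ ((X ∖ Y) ∖ Y) = {5,7}
Z ∖ X = {6,10}
((Y ∩ Z) ∪ ((X ∖ Y) ∖ Y)) ∖ (Z ∖ X) = {5,7}

{5,7}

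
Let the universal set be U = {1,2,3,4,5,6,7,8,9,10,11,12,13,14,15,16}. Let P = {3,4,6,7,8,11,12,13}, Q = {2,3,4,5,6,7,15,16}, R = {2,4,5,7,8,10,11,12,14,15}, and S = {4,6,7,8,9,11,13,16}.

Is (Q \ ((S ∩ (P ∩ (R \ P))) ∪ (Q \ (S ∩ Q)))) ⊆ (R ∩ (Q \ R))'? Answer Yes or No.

Yes

R \ P = {2,5,10,14,15}
P ∩ (R \ P) = {}
S ∩ (P ∩ (R \ P)) = {}
S ∩ Q = {4,6,7,16}
Q \ (S ∩ Q) = {2,3,5,15}
(S ∩ (P ∩ (R \ P))) ∪ (Q \ (S ∩ Q)) = {2,3,5,15}
Q \ ((S ∩ (P ∩ (R \ P))) ∪ (Q \ (S ∩ Q))) = {4,6,7,16}
Q \ R = {3,6,16}
R ∩ (Q \ R) = {}
(R ∩ (Q \ R))' = {1,2,3,4,5,6,7,8,9,10,11,12,13,14,15,16}
Every element of {4,6,7,16} is in {1,2,3,4,5,6,7,8,9,10,11,12,13,14,15,16}, so Q \ ((S ∩ (P ∩ (R \ P))) ∪ (Q \ (S ∩ Q))) ⊆ (R ∩ (Q \ R))'.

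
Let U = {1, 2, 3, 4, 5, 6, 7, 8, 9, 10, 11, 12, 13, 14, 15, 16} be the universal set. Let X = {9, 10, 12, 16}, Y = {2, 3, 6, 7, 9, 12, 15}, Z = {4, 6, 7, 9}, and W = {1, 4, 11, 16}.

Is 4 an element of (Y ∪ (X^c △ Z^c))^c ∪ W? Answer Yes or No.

4 ∉ X, so 4 ∈ X^c
4 ∈ Z, so 4 ∉ Z^c
4 ∈ X^c and 4 ∉ Z^c, so 4 ∈ X^c △ Z^c
4 ∉ Y and 4 ∈ (X^c △ Z^c), so 4 ∈ Y ∪ (X^c △ Z^c)
4 ∉ (Y ∪ (X^c △ Z^c))^c since 4 ∈ (Y ∪ (X^c △ Z^c))
4 ∉ (Y ∪ (X^c △ Z^c))^c and 4 ∈ W, so 4 ∈ (Y ∪ (X^c △ Z^c))^c ∪ W

Yes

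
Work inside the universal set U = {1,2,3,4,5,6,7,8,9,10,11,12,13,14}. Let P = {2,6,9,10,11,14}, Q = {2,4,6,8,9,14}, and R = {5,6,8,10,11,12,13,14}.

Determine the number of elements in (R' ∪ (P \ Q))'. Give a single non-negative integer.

6

R' = {1,2,3,4,7,9}
P \ Q = {10,11}
R' ∪ (P \ Q) = {1,2,3,4,7,9,10,11}
(R' ∪ (P \ Q))' = {5,6,8,12,13,14}
|(R' ∪ (P \ Q))'| = 6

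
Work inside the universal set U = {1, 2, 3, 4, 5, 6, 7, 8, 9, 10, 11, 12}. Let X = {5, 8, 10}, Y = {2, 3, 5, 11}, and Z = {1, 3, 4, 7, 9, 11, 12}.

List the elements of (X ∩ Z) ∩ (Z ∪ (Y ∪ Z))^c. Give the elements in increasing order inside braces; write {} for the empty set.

X ∩ Z = {}
Y ∪ Z = {1, 2, 3, 4, 5, 7, 9, 11, 12}
Z ∪ (Y ∪ Z) = {1, 2, 3, 4, 5, 7, 9, 11, 12}
(Z ∪ (Y ∪ Z))^c = {6, 8, 10}
(X ∩ Z) ∩ (Z ∪ (Y ∪ Z))^c = {}

{}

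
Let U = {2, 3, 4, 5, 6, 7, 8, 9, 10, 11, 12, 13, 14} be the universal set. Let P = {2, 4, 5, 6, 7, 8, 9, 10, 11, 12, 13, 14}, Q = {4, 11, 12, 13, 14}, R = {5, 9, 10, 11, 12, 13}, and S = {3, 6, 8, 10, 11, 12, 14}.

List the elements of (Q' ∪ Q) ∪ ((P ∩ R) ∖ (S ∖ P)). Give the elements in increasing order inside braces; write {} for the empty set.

{2, 3, 4, 5, 6, 7, 8, 9, 10, 11, 12, 13, 14}

Q' = {2, 3, 5, 6, 7, 8, 9, 10}
Q' ∪ Q = {2, 3, 4, 5, 6, 7, 8, 9, 10, 11, 12, 13, 14}
P ∩ R = {5, 9, 10, 11, 12, 13}
S ∖ P = {3}
(P ∩ R) ∖ (S ∖ P) = {5, 9, 10, 11, 12, 13}
(Q' ∪ Q) ∪ ((P ∩ R) ∖ (S ∖ P)) = {2, 3, 4, 5, 6, 7, 8, 9, 10, 11, 12, 13, 14}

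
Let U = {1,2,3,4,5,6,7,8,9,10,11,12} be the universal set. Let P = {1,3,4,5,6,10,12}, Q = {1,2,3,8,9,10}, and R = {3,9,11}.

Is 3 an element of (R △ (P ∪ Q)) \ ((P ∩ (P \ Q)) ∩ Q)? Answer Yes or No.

No

3 ∈ P and 3 ∈ Q, so 3 ∈ P ∪ Q
3 ∈ R and 3 ∈ (P ∪ Q), so 3 ∉ R △ (P ∪ Q)
3 ∈ P and 3 ∈ Q, so 3 ∉ P \ Q
3 ∈ P and 3 ∉ (P \ Q), so 3 ∉ P ∩ (P \ Q)
3 ∉ (P ∩ (P \ Q)) and 3 ∈ Q, so 3 ∉ (P ∩ (P \ Q)) ∩ Q
3 ∉ (R △ (P ∪ Q)) and 3 ∉ ((P ∩ (P \ Q)) ∩ Q), so 3 ∉ (R △ (P ∪ Q)) \ ((P ∩ (P \ Q)) ∩ Q)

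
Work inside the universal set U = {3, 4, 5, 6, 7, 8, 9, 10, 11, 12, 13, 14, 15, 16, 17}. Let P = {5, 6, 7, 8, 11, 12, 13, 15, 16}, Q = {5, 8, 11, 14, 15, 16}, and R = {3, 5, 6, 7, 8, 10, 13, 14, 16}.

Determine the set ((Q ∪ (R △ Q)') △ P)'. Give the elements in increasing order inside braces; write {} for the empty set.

R △ Q = {3, 6, 7, 10, 11, 13, 15}
(R △ Q)' = {4, 5, 8, 9, 12, 14, 16, 17}
Q ∪ (R △ Q)' = {4, 5, 8, 9, 11, 12, 14, 15, 16, 17}
(Q ∪ (R △ Q)') △ P = {4, 6, 7, 9, 13, 14, 17}
((Q ∪ (R △ Q)') △ P)' = {3, 5, 8, 10, 11, 12, 15, 16}

{3, 5, 8, 10, 11, 12, 15, 16}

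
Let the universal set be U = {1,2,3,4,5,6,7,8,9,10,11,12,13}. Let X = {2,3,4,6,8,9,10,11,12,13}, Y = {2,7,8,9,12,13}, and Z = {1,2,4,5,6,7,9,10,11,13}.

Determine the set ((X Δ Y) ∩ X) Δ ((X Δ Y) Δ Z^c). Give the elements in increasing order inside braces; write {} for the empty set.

{3,7,8,12}

X Δ Y = {3,4,6,7,10,11}
(X Δ Y) ∩ X = {3,4,6,10,11}
Z^c = {3,8,12}
(X Δ Y) Δ Z^c = {4,6,7,8,10,11,12}
((X Δ Y) ∩ X) Δ ((X Δ Y) Δ Z^c) = {3,7,8,12}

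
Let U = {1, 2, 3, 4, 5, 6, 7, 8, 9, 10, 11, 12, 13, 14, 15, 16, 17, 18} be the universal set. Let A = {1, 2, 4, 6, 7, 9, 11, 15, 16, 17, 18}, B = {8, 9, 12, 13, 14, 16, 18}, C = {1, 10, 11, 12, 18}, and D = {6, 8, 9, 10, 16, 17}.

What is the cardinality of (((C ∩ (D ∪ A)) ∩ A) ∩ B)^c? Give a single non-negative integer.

17

D ∪ A = {1, 2, 4, 6, 7, 8, 9, 10, 11, 15, 16, 17, 18}
C ∩ (D ∪ A) = {1, 10, 11, 18}
(C ∩ (D ∪ A)) ∩ A = {1, 11, 18}
((C ∩ (D ∪ A)) ∩ A) ∩ B = {18}
(((C ∩ (D ∪ A)) ∩ A) ∩ B)^c = {1, 2, 3, 4, 5, 6, 7, 8, 9, 10, 11, 12, 13, 14, 15, 16, 17}
|(((C ∩ (D ∪ A)) ∩ A) ∩ B)^c| = 17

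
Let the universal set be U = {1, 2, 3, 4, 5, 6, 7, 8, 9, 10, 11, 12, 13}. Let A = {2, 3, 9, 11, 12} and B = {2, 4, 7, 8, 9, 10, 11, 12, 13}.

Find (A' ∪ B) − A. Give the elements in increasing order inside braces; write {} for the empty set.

{1, 4, 5, 6, 7, 8, 10, 13}

A' = {1, 4, 5, 6, 7, 8, 10, 13}
A' ∪ B = {1, 2, 4, 5, 6, 7, 8, 9, 10, 11, 12, 13}
(A' ∪ B) − A = {1, 4, 5, 6, 7, 8, 10, 13}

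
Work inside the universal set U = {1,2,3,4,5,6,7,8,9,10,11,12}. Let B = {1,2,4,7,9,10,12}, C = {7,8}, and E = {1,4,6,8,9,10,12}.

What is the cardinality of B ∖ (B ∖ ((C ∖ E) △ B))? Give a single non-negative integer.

C ∖ E = {7}
(C ∖ E) △ B = {1,2,4,9,10,12}
B ∖ ((C ∖ E) △ B) = {7}
B ∖ (B ∖ ((C ∖ E) △ B)) = {1,2,4,9,10,12}
|B ∖ (B ∖ ((C ∖ E) △ B))| = 6

6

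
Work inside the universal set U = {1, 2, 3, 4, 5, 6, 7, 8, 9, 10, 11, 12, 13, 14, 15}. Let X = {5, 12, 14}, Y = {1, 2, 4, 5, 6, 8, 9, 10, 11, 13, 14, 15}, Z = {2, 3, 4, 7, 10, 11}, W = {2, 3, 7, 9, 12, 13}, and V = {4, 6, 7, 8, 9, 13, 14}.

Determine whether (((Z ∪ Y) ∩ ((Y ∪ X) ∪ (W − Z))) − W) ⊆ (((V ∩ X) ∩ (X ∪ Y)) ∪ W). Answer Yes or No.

No

Z ∪ Y = {1, 2, 3, 4, 5, 6, 7, 8, 9, 10, 11, 13, 14, 15}
Y ∪ X = {1, 2, 4, 5, 6, 8, 9, 10, 11, 12, 13, 14, 15}
W − Z = {9, 12, 13}
(Y ∪ X) ∪ (W − Z) = {1, 2, 4, 5, 6, 8, 9, 10, 11, 12, 13, 14, 15}
(Z ∪ Y) ∩ ((Y ∪ X) ∪ (W − Z)) = {1, 2, 4, 5, 6, 8, 9, 10, 11, 13, 14, 15}
((Z ∪ Y) ∩ ((Y ∪ X) ∪ (W − Z))) − W = {1, 4, 5, 6, 8, 10, 11, 14, 15}
V ∩ X = {14}
X ∪ Y = {1, 2, 4, 5, 6, 8, 9, 10, 11, 12, 13, 14, 15}
(V ∩ X) ∩ (X ∪ Y) = {14}
((V ∩ X) ∩ (X ∪ Y)) ∪ W = {2, 3, 7, 9, 12, 13, 14}
1 ∈ ((Z ∪ Y) ∩ ((Y ∪ X) ∪ (W − Z))) − W but 1 ∉ ((V ∩ X) ∩ (X ∪ Y)) ∪ W, so the inclusion fails.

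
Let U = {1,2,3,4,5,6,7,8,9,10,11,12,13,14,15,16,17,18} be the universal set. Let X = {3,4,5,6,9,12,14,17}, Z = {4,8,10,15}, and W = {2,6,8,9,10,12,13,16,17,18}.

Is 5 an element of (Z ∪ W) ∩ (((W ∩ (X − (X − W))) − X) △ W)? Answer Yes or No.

No

5 ∉ Z and 5 ∉ W, so 5 ∉ Z ∪ W
5 ∈ X and 5 ∉ W, so 5 ∈ X − W
5 ∈ X and 5 ∈ (X − W), so 5 ∉ X − (X − W)
5 ∉ W and 5 ∉ (X − (X − W)), so 5 ∉ W ∩ (X − (X − W))
5 ∉ (W ∩ (X − (X − W))) and 5 ∈ X, so 5 ∉ (W ∩ (X − (X − W))) − X
5 ∉ ((W ∩ (X − (X − W))) − X) and 5 ∉ W, so 5 ∉ ((W ∩ (X − (X − W))) − X) △ W
5 ∉ (Z ∪ W) and 5 ∉ (((W ∩ (X − (X − W))) − X) △ W), so 5 ∉ (Z ∪ W) ∩ (((W ∩ (X − (X − W))) − X) △ W)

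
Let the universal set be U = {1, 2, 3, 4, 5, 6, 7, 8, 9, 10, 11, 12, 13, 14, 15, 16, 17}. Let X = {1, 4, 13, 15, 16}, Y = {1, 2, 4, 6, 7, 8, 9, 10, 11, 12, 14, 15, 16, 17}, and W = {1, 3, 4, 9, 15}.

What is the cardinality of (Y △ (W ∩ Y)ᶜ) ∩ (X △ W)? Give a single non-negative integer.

W ∩ Y = {1, 4, 9, 15}
(W ∩ Y)ᶜ = {2, 3, 5, 6, 7, 8, 10, 11, 12, 13, 14, 16, 17}
Y △ (W ∩ Y)ᶜ = {1, 3, 4, 5, 9, 13, 15}
X △ W = {3, 9, 13, 16}
(Y △ (W ∩ Y)ᶜ) ∩ (X △ W) = {3, 9, 13}
|(Y △ (W ∩ Y)ᶜ) ∩ (X △ W)| = 3

3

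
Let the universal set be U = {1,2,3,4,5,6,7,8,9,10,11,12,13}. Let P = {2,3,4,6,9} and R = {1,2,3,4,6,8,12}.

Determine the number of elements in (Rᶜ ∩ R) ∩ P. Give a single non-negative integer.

0

Rᶜ = {5,7,9,10,11,13}
Rᶜ ∩ R = {}
(Rᶜ ∩ R) ∩ P = {}
|(Rᶜ ∩ R) ∩ P| = 0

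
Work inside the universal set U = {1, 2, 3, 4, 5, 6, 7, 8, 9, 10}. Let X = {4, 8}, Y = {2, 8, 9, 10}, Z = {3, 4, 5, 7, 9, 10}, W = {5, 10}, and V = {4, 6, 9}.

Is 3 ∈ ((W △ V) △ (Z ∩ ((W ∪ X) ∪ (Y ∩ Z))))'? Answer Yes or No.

3 ∉ W and 3 ∉ V, so 3 ∉ W △ V
3 ∉ W and 3 ∉ X, so 3 ∉ W ∪ X
3 ∉ Y and 3 ∈ Z, so 3 ∉ Y ∩ Z
3 ∉ (W ∪ X) and 3 ∉ (Y ∩ Z), so 3 ∉ (W ∪ X) ∪ (Y ∩ Z)
3 ∈ Z and 3 ∉ ((W ∪ X) ∪ (Y ∩ Z)), so 3 ∉ Z ∩ ((W ∪ X) ∪ (Y ∩ Z))
3 ∉ (W △ V) and 3 ∉ (Z ∩ ((W ∪ X) ∪ (Y ∩ Z))), so 3 ∉ (W △ V) △ (Z ∩ ((W ∪ X) ∪ (Y ∩ Z)))
3 ∈ ((W △ V) △ (Z ∩ ((W ∪ X) ∪ (Y ∩ Z))))' since 3 ∉ ((W △ V) △ (Z ∩ ((W ∪ X) ∪ (Y ∩ Z))))

Yes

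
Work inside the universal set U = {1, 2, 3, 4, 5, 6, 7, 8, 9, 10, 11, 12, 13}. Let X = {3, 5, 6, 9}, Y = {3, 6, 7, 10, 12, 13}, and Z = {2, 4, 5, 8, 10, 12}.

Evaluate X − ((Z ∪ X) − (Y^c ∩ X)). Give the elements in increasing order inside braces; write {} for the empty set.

Z ∪ X = {2, 3, 4, 5, 6, 8, 9, 10, 12}
Y^c = {1, 2, 4, 5, 8, 9, 11}
Y^c ∩ X = {5, 9}
(Z ∪ X) − (Y^c ∩ X) = {2, 3, 4, 6, 8, 10, 12}
X − ((Z ∪ X) − (Y^c ∩ X)) = {5, 9}

{5, 9}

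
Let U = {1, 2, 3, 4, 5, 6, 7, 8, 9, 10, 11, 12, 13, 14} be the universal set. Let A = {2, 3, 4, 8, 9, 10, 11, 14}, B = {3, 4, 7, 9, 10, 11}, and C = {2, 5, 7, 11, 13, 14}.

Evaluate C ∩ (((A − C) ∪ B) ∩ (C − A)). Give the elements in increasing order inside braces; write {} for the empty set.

{7}

A − C = {3, 4, 8, 9, 10}
(A − C) ∪ B = {3, 4, 7, 8, 9, 10, 11}
C − A = {5, 7, 13}
((A − C) ∪ B) ∩ (C − A) = {7}
C ∩ (((A − C) ∪ B) ∩ (C − A)) = {7}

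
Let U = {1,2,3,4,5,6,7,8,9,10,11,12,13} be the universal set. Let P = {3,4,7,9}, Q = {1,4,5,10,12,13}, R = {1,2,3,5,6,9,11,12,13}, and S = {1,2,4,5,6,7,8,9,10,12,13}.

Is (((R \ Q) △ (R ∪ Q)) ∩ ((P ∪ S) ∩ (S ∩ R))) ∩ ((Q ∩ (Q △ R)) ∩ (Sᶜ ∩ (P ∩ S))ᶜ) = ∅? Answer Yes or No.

R \ Q = {2,3,6,9,11}
R ∪ Q = {1,2,3,4,5,6,9,10,11,12,13}
(R \ Q) △ (R ∪ Q) = {1,4,5,10,12,13}
P ∪ S = {1,2,3,4,5,6,7,8,9,10,12,13}
S ∩ R = {1,2,5,6,9,12,13}
(P ∪ S) ∩ (S ∩ R) = {1,2,5,6,9,12,13}
((R \ Q) △ (R ∪ Q)) ∩ ((P ∪ S) ∩ (S ∩ R)) = {1,5,12,13}
Q △ R = {2,3,4,6,9,10,11}
Q ∩ (Q △ R) = {4,10}
Sᶜ = {3,11}
P ∩ S = {4,7,9}
Sᶜ ∩ (P ∩ S) = {}
(Sᶜ ∩ (P ∩ S))ᶜ = {1,2,3,4,5,6,7,8,9,10,11,12,13}
(Q ∩ (Q △ R)) ∩ (Sᶜ ∩ (P ∩ S))ᶜ = {4,10}
{1,5,12,13} and {4,10} share no elements.

Yes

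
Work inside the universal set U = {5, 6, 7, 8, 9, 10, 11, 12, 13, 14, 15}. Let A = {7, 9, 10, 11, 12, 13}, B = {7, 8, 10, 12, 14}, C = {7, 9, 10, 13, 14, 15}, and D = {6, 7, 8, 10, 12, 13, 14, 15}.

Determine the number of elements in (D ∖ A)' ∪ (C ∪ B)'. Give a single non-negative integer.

8

D ∖ A = {6, 8, 14, 15}
(D ∖ A)' = {5, 7, 9, 10, 11, 12, 13}
C ∪ B = {7, 8, 9, 10, 12, 13, 14, 15}
(C ∪ B)' = {5, 6, 11}
(D ∖ A)' ∪ (C ∪ B)' = {5, 6, 7, 9, 10, 11, 12, 13}
|(D ∖ A)' ∪ (C ∪ B)'| = 8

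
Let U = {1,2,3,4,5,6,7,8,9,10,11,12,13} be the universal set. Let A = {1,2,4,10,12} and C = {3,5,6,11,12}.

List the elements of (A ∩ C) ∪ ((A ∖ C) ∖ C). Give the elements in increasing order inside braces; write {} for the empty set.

{1,2,4,10,12}

A ∩ C = {12}
A ∖ C = {1,2,4,10}
(A ∖ C) ∖ C = {1,2,4,10}
(A ∩ C) ∪ ((A ∖ C) ∖ C) = {1,2,4,10,12}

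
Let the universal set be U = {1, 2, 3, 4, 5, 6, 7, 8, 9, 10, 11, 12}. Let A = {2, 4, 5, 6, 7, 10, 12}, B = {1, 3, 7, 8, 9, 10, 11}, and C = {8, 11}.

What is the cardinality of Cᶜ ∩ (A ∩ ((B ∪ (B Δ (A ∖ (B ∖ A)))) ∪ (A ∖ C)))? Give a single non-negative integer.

Cᶜ = {1, 2, 3, 4, 5, 6, 7, 9, 10, 12}
B ∖ A = {1, 3, 8, 9, 11}
A ∖ (B ∖ A) = {2, 4, 5, 6, 7, 10, 12}
B Δ (A ∖ (B ∖ A)) = {1, 2, 3, 4, 5, 6, 8, 9, 11, 12}
B ∪ (B Δ (A ∖ (B ∖ A))) = {1, 2, 3, 4, 5, 6, 7, 8, 9, 10, 11, 12}
A ∖ C = {2, 4, 5, 6, 7, 10, 12}
(B ∪ (B Δ (A ∖ (B ∖ A)))) ∪ (A ∖ C) = {1, 2, 3, 4, 5, 6, 7, 8, 9, 10, 11, 12}
A ∩ ((B ∪ (B Δ (A ∖ (B ∖ A)))) ∪ (A ∖ C)) = {2, 4, 5, 6, 7, 10, 12}
Cᶜ ∩ (A ∩ ((B ∪ (B Δ (A ∖ (B ∖ A)))) ∪ (A ∖ C))) = {2, 4, 5, 6, 7, 10, 12}
|Cᶜ ∩ (A ∩ ((B ∪ (B Δ (A ∖ (B ∖ A)))) ∪ (A ∖ C)))| = 7

7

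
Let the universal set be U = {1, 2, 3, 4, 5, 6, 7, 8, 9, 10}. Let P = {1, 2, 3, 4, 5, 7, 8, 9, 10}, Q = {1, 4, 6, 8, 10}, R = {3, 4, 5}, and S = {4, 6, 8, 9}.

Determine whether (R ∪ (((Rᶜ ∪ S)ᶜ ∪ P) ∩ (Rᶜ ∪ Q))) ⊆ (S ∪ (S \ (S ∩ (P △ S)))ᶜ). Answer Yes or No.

Yes

Rᶜ = {1, 2, 6, 7, 8, 9, 10}
Rᶜ ∪ S = {1, 2, 4, 6, 7, 8, 9, 10}
(Rᶜ ∪ S)ᶜ = {3, 5}
(Rᶜ ∪ S)ᶜ ∪ P = {1, 2, 3, 4, 5, 7, 8, 9, 10}
Rᶜ ∪ Q = {1, 2, 4, 6, 7, 8, 9, 10}
((Rᶜ ∪ S)ᶜ ∪ P) ∩ (Rᶜ ∪ Q) = {1, 2, 4, 7, 8, 9, 10}
R ∪ (((Rᶜ ∪ S)ᶜ ∪ P) ∩ (Rᶜ ∪ Q)) = {1, 2, 3, 4, 5, 7, 8, 9, 10}
P △ S = {1, 2, 3, 5, 6, 7, 10}
S ∩ (P △ S) = {6}
S \ (S ∩ (P △ S)) = {4, 8, 9}
(S \ (S ∩ (P △ S)))ᶜ = {1, 2, 3, 5, 6, 7, 10}
S ∪ (S \ (S ∩ (P △ S)))ᶜ = {1, 2, 3, 4, 5, 6, 7, 8, 9, 10}
Every element of {1, 2, 3, 4, 5, 7, 8, 9, 10} is in {1, 2, 3, 4, 5, 6, 7, 8, 9, 10}, so R ∪ (((Rᶜ ∪ S)ᶜ ∪ P) ∩ (Rᶜ ∪ Q)) ⊆ S ∪ (S \ (S ∩ (P △ S)))ᶜ.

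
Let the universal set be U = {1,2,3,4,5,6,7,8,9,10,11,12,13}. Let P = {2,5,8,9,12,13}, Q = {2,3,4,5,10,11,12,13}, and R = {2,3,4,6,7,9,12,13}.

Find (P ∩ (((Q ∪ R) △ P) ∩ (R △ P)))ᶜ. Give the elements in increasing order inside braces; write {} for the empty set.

{1,2,3,4,5,6,7,9,10,11,12,13}

Q ∪ R = {2,3,4,5,6,7,9,10,11,12,13}
(Q ∪ R) △ P = {3,4,6,7,8,10,11}
R △ P = {3,4,5,6,7,8}
((Q ∪ R) △ P) ∩ (R △ P) = {3,4,6,7,8}
P ∩ (((Q ∪ R) △ P) ∩ (R △ P)) = {8}
(P ∩ (((Q ∪ R) △ P) ∩ (R △ P)))ᶜ = {1,2,3,4,5,6,7,9,10,11,12,13}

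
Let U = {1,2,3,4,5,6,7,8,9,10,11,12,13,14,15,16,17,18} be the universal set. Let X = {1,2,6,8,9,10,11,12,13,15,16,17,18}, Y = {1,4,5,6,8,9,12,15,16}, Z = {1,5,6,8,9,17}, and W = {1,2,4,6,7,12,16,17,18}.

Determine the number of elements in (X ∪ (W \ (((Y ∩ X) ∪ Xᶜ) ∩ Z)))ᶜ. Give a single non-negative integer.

Y ∩ X = {1,6,8,9,12,15,16}
Xᶜ = {3,4,5,7,14}
(Y ∩ X) ∪ Xᶜ = {1,3,4,5,6,7,8,9,12,14,15,16}
((Y ∩ X) ∪ Xᶜ) ∩ Z = {1,5,6,8,9}
W \ (((Y ∩ X) ∪ Xᶜ) ∩ Z) = {2,4,7,12,16,17,18}
X ∪ (W \ (((Y ∩ X) ∪ Xᶜ) ∩ Z)) = {1,2,4,6,7,8,9,10,11,12,13,15,16,17,18}
(X ∪ (W \ (((Y ∩ X) ∪ Xᶜ) ∩ Z)))ᶜ = {3,5,14}
|(X ∪ (W \ (((Y ∩ X) ∪ Xᶜ) ∩ Z)))ᶜ| = 3

3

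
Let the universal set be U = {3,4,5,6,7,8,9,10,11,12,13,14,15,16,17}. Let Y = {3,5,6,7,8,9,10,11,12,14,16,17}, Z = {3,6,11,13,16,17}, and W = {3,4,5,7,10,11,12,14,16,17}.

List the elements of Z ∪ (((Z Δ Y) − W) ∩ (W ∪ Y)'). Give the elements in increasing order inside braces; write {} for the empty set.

{3,6,11,13,16,17}

Z Δ Y = {5,7,8,9,10,12,13,14}
(Z Δ Y) − W = {8,9,13}
W ∪ Y = {3,4,5,6,7,8,9,10,11,12,14,16,17}
(W ∪ Y)' = {13,15}
((Z Δ Y) − W) ∩ (W ∪ Y)' = {13}
Z ∪ (((Z Δ Y) − W) ∩ (W ∪ Y)') = {3,6,11,13,16,17}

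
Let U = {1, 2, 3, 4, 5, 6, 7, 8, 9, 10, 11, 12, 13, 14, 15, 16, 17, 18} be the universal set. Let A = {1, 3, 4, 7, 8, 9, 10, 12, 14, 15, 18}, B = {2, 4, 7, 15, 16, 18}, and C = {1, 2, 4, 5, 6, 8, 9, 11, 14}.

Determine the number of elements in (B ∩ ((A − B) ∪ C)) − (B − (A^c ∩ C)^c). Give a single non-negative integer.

1

A − B = {1, 3, 8, 9, 10, 12, 14}
(A − B) ∪ C = {1, 2, 3, 4, 5, 6, 8, 9, 10, 11, 12, 14}
B ∩ ((A − B) ∪ C) = {2, 4}
A^c = {2, 5, 6, 11, 13, 16, 17}
A^c ∩ C = {2, 5, 6, 11}
(A^c ∩ C)^c = {1, 3, 4, 7, 8, 9, 10, 12, 13, 14, 15, 16, 17, 18}
B − (A^c ∩ C)^c = {2}
(B ∩ ((A − B) ∪ C)) − (B − (A^c ∩ C)^c) = {4}
|(B ∩ ((A − B) ∪ C)) − (B − (A^c ∩ C)^c)| = 1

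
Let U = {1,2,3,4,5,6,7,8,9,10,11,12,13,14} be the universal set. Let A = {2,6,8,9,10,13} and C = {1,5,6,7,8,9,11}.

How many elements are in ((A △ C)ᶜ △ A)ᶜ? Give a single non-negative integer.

7

A △ C = {1,2,5,7,10,11,13}
(A △ C)ᶜ = {3,4,6,8,9,12,14}
(A △ C)ᶜ △ A = {2,3,4,10,12,13,14}
((A △ C)ᶜ △ A)ᶜ = {1,5,6,7,8,9,11}
|((A △ C)ᶜ △ A)ᶜ| = 7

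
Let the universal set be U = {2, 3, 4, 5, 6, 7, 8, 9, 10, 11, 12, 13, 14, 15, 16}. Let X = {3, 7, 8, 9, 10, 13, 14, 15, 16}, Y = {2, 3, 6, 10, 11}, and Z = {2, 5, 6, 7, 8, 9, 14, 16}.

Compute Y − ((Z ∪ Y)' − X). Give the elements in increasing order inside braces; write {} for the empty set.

{2, 3, 6, 10, 11}

Z ∪ Y = {2, 3, 5, 6, 7, 8, 9, 10, 11, 14, 16}
(Z ∪ Y)' = {4, 12, 13, 15}
(Z ∪ Y)' − X = {4, 12}
Y − ((Z ∪ Y)' − X) = {2, 3, 6, 10, 11}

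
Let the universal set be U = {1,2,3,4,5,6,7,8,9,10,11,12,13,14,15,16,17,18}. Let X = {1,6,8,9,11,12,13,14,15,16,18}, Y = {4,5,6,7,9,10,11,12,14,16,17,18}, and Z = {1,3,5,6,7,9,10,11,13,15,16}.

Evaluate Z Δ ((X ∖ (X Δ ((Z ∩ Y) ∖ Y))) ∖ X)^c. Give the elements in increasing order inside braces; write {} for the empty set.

{2,4,8,12,14,17,18}

Z ∩ Y = {5,6,7,9,10,11,16}
(Z ∩ Y) ∖ Y = {}
X Δ ((Z ∩ Y) ∖ Y) = {1,6,8,9,11,12,13,14,15,16,18}
X ∖ (X Δ ((Z ∩ Y) ∖ Y)) = {}
(X ∖ (X Δ ((Z ∩ Y) ∖ Y))) ∖ X = {}
((X ∖ (X Δ ((Z ∩ Y) ∖ Y))) ∖ X)^c = {1,2,3,4,5,6,7,8,9,10,11,12,13,14,15,16,17,18}
Z Δ ((X ∖ (X Δ ((Z ∩ Y) ∖ Y))) ∖ X)^c = {2,4,8,12,14,17,18}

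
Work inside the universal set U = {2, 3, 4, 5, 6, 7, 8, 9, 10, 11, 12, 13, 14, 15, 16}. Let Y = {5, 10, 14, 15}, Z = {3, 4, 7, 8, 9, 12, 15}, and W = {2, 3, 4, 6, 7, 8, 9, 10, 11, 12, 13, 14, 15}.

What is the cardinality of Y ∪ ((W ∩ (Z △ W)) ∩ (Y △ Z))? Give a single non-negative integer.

Z △ W = {2, 6, 10, 11, 13, 14}
W ∩ (Z △ W) = {2, 6, 10, 11, 13, 14}
Y △ Z = {3, 4, 5, 7, 8, 9, 10, 12, 14}
(W ∩ (Z △ W)) ∩ (Y △ Z) = {10, 14}
Y ∪ ((W ∩ (Z △ W)) ∩ (Y △ Z)) = {5, 10, 14, 15}
|Y ∪ ((W ∩ (Z △ W)) ∩ (Y △ Z))| = 4

4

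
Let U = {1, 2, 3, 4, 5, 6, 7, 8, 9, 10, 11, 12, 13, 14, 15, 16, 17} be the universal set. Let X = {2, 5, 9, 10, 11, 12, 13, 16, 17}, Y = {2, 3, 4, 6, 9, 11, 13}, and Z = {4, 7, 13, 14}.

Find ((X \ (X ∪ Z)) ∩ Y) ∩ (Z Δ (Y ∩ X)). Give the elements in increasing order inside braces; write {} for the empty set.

{}

X ∪ Z = {2, 4, 5, 7, 9, 10, 11, 12, 13, 14, 16, 17}
X \ (X ∪ Z) = {}
(X \ (X ∪ Z)) ∩ Y = {}
Y ∩ X = {2, 9, 11, 13}
Z Δ (Y ∩ X) = {2, 4, 7, 9, 11, 14}
((X \ (X ∪ Z)) ∩ Y) ∩ (Z Δ (Y ∩ X)) = {}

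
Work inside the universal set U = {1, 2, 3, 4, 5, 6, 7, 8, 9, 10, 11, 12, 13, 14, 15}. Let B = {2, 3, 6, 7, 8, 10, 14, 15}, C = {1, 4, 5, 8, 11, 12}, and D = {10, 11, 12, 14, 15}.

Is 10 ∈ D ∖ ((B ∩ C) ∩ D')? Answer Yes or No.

10 ∈ B and 10 ∉ C, so 10 ∉ B ∩ C
10 ∈ D, so 10 ∉ D'
10 ∉ (B ∩ C) and 10 ∉ D', so 10 ∉ (B ∩ C) ∩ D'
10 ∈ D and 10 ∉ ((B ∩ C) ∩ D'), so 10 ∈ D ∖ ((B ∩ C) ∩ D')

Yes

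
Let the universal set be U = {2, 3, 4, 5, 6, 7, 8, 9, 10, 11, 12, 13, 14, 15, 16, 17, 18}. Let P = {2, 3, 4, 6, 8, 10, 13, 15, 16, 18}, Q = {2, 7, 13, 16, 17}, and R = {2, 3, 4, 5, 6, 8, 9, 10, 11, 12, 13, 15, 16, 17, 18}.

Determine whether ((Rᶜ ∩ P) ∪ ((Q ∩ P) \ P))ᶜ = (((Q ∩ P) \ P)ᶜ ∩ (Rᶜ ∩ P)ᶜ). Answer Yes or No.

Yes

Rᶜ = {7, 14}
Rᶜ ∩ P = {}
Q ∩ P = {2, 13, 16}
(Q ∩ P) \ P = {}
(Rᶜ ∩ P) ∪ ((Q ∩ P) \ P) = {}
((Rᶜ ∩ P) ∪ ((Q ∩ P) \ P))ᶜ = {2, 3, 4, 5, 6, 7, 8, 9, 10, 11, 12, 13, 14, 15, 16, 17, 18}
((Q ∩ P) \ P)ᶜ = {2, 3, 4, 5, 6, 7, 8, 9, 10, 11, 12, 13, 14, 15, 16, 17, 18}
(Rᶜ ∩ P)ᶜ = {2, 3, 4, 5, 6, 7, 8, 9, 10, 11, 12, 13, 14, 15, 16, 17, 18}
((Q ∩ P) \ P)ᶜ ∩ (Rᶜ ∩ P)ᶜ = {2, 3, 4, 5, 6, 7, 8, 9, 10, 11, 12, 13, 14, 15, 16, 17, 18}
Both equal {2, 3, 4, 5, 6, 7, 8, 9, 10, 11, 12, 13, 14, 15, 16, 17, 18}, so ((Rᶜ ∩ P) ∪ ((Q ∩ P) \ P))ᶜ = ((Q ∩ P) \ P)ᶜ ∩ (Rᶜ ∩ P)ᶜ.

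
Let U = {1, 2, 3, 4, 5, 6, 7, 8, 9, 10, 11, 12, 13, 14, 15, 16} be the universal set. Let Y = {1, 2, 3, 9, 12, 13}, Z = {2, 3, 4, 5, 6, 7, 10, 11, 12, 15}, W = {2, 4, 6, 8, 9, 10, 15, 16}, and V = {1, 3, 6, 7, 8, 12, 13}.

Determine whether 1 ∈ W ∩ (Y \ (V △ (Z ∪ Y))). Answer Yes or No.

1 ∉ Z and 1 ∈ Y, so 1 ∈ Z ∪ Y
1 ∈ V and 1 ∈ (Z ∪ Y), so 1 ∉ V △ (Z ∪ Y)
1 ∈ Y and 1 ∉ (V △ (Z ∪ Y)), so 1 ∈ Y \ (V △ (Z ∪ Y))
1 ∉ W and 1 ∈ (Y \ (V △ (Z ∪ Y))), so 1 ∉ W ∩ (Y \ (V △ (Z ∪ Y)))

No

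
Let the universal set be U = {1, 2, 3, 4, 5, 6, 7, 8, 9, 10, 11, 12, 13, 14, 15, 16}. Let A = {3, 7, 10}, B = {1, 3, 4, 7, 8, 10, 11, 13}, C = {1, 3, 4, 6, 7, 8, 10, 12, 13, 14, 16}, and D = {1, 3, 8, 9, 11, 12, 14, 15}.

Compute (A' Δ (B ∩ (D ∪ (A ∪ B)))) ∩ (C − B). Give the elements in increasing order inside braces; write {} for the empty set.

{6, 12, 14, 16}

A' = {1, 2, 4, 5, 6, 8, 9, 11, 12, 13, 14, 15, 16}
A ∪ B = {1, 3, 4, 7, 8, 10, 11, 13}
D ∪ (A ∪ B) = {1, 3, 4, 7, 8, 9, 10, 11, 12, 13, 14, 15}
B ∩ (D ∪ (A ∪ B)) = {1, 3, 4, 7, 8, 10, 11, 13}
A' Δ (B ∩ (D ∪ (A ∪ B))) = {2, 3, 5, 6, 7, 9, 10, 12, 14, 15, 16}
C − B = {6, 12, 14, 16}
(A' Δ (B ∩ (D ∪ (A ∪ B)))) ∩ (C − B) = {6, 12, 14, 16}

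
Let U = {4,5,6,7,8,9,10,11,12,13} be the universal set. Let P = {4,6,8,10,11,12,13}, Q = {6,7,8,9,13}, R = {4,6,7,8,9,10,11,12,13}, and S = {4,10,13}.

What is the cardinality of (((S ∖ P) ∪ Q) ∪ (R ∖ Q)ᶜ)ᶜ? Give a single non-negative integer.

S ∖ P = {}
(S ∖ P) ∪ Q = {6,7,8,9,13}
R ∖ Q = {4,10,11,12}
(R ∖ Q)ᶜ = {5,6,7,8,9,13}
((S ∖ P) ∪ Q) ∪ (R ∖ Q)ᶜ = {5,6,7,8,9,13}
(((S ∖ P) ∪ Q) ∪ (R ∖ Q)ᶜ)ᶜ = {4,10,11,12}
|(((S ∖ P) ∪ Q) ∪ (R ∖ Q)ᶜ)ᶜ| = 4

4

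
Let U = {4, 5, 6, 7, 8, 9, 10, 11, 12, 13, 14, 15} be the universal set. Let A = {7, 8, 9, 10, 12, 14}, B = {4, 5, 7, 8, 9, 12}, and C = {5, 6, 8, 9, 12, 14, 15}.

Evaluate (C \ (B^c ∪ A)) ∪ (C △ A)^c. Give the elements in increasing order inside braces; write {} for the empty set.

{4, 5, 8, 9, 11, 12, 13, 14}

B^c = {6, 10, 11, 13, 14, 15}
B^c ∪ A = {6, 7, 8, 9, 10, 11, 12, 13, 14, 15}
C \ (B^c ∪ A) = {5}
C △ A = {5, 6, 7, 10, 15}
(C △ A)^c = {4, 8, 9, 11, 12, 13, 14}
(C \ (B^c ∪ A)) ∪ (C △ A)^c = {4, 5, 8, 9, 11, 12, 13, 14}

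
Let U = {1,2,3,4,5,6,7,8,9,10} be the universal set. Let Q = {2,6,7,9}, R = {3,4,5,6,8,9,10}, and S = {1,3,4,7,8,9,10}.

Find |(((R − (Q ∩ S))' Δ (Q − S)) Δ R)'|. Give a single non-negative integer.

Q ∩ S = {7,9}
R − (Q ∩ S) = {3,4,5,6,8,10}
(R − (Q ∩ S))' = {1,2,7,9}
Q − S = {2,6}
(R − (Q ∩ S))' Δ (Q − S) = {1,6,7,9}
((R − (Q ∩ S))' Δ (Q − S)) Δ R = {1,3,4,5,7,8,10}
(((R − (Q ∩ S))' Δ (Q − S)) Δ R)' = {2,6,9}
|(((R − (Q ∩ S))' Δ (Q − S)) Δ R)'| = 3

3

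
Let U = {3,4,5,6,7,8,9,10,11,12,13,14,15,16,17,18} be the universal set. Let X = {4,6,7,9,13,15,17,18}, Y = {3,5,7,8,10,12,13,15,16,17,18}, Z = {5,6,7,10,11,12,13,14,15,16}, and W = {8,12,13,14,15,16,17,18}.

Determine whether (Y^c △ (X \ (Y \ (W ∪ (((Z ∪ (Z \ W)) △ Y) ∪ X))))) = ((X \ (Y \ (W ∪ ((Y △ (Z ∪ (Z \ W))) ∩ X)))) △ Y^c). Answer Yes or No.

No

Y^c = {4,6,9,11,14}
Z \ W = {5,6,7,10,11}
Z ∪ (Z \ W) = {5,6,7,10,11,12,13,14,15,16}
(Z ∪ (Z \ W)) △ Y = {3,6,8,11,14,17,18}
((Z ∪ (Z \ W)) △ Y) ∪ X = {3,4,6,7,8,9,11,13,14,15,17,18}
W ∪ (((Z ∪ (Z \ W)) △ Y) ∪ X) = {3,4,6,7,8,9,11,12,13,14,15,16,17,18}
Y \ (W ∪ (((Z ∪ (Z \ W)) △ Y) ∪ X)) = {5,10}
X \ (Y \ (W ∪ (((Z ∪ (Z \ W)) △ Y) ∪ X))) = {4,6,7,9,13,15,17,18}
Y^c △ (X \ (Y \ (W ∪ (((Z ∪ (Z \ W)) △ Y) ∪ X)))) = {7,11,13,14,15,17,18}
Y △ (Z ∪ (Z \ W)) = {3,6,8,11,14,17,18}
(Y △ (Z ∪ (Z \ W))) ∩ X = {6,17,18}
W ∪ ((Y △ (Z ∪ (Z \ W))) ∩ X) = {6,8,12,13,14,15,16,17,18}
Y \ (W ∪ ((Y △ (Z ∪ (Z \ W))) ∩ X)) = {3,5,7,10}
X \ (Y \ (W ∪ ((Y △ (Z ∪ (Z \ W))) ∩ X))) = {4,6,9,13,15,17,18}
(X \ (Y \ (W ∪ ((Y △ (Z ∪ (Z \ W))) ∩ X)))) △ Y^c = {11,13,14,15,17,18}
7 ∈ Y^c △ (X \ (Y \ (W ∪ (((Z ∪ (Z \ W)) △ Y) ∪ X)))) but 7 ∉ (X \ (Y \ (W ∪ ((Y △ (Z ∪ (Z \ W))) ∩ X)))) △ Y^c, so they differ.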